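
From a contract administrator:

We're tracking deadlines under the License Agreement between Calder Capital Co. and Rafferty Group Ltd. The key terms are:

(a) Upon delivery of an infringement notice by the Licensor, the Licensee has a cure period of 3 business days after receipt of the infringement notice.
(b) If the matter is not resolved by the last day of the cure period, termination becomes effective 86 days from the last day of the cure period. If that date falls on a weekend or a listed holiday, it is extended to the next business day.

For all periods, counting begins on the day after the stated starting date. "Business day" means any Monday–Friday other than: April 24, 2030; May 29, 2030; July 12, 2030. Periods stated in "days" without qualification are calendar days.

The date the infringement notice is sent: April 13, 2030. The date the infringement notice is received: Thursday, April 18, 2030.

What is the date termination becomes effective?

The last day of the cure period: 3 business days after Thursday, April 18, 2030, skipping weekends — Apr 19, Apr 22, Apr 23 — lands on Tuesday, April 23, 2030.
The date termination becomes effective: 86 calendar days after April 23, 2030 is July 18, 2030. July 18, 2030 is a Thursday and is not a listed holiday, so no roll-forward applies.

July 18, 2030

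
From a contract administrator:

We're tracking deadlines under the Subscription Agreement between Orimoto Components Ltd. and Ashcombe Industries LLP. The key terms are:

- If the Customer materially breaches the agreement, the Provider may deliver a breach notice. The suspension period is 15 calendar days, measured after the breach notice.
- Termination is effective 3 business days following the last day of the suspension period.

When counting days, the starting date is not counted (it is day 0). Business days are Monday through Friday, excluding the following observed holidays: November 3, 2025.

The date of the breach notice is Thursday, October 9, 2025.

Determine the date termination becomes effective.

October 29, 2025

Adding 15 calendar days to October 9, 2025 gives October 24, 2025, which is the last day of the suspension period.
The date termination becomes effective: counting 3 business days from Friday, October 24, 2025 (Oct 27, Oct 28, Oct 29, skipping weekends) reaches Wednesday, October 29, 2025.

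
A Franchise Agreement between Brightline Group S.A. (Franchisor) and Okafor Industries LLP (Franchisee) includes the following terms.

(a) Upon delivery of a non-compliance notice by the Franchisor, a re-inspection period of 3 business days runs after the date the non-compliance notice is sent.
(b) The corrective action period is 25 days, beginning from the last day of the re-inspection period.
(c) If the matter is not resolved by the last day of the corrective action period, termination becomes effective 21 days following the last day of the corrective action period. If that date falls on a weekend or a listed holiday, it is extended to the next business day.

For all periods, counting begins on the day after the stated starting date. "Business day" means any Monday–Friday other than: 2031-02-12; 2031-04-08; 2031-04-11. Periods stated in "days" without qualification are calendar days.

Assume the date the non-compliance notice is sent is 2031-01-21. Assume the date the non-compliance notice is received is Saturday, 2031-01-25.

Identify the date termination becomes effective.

2031-03-11

The last day of the re-inspection period: counting 3 business days from Tuesday, 2031-01-21 (Jan 22, Jan 23, Jan 24, skipping weekends) reaches Friday, 2031-01-24.
Adding 25 calendar days to 2031-01-24 gives 2031-02-18, which is the last day of the corrective action period.
The date termination becomes effective: 21 calendar days after 2031-02-18 is 2031-03-11. 2031-03-11 is a Tuesday and is not a listed holiday, so no roll-forward applies.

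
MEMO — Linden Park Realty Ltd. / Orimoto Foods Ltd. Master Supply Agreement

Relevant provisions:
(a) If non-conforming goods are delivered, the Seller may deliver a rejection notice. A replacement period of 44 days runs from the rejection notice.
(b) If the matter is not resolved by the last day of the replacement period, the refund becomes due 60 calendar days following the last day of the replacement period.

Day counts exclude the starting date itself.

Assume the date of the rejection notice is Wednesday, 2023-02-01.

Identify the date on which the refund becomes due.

The last day of the replacement period: 44 calendar days after 2023-02-01 is 2023-03-17.
Adding 60 calendar days to 2023-03-17 gives 2023-05-16, which is the date on which the refund becomes due.

2023-05-16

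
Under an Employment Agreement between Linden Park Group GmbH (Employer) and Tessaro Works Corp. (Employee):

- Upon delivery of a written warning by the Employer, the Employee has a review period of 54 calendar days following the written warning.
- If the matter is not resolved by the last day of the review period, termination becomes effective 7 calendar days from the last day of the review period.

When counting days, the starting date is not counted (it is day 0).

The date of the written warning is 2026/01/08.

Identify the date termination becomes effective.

Adding 54 calendar days to 2026/01/08 gives 2026/03/03, which is the last day of the review period.
The date termination becomes effective: 2026/03/03 + 7 days = 2026/03/10.

2026/03/10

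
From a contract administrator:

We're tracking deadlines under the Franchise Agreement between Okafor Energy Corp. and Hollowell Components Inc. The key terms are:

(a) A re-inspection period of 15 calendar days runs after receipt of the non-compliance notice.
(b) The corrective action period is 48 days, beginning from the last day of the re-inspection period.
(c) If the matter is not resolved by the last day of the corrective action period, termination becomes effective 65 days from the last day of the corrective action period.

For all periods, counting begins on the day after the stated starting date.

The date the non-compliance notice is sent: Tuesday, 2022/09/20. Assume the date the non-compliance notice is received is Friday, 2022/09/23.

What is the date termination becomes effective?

2023/01/29

Adding 15 calendar days to 2022/09/23 gives 2022/10/08, which is the last day of the re-inspection period.
The last day of the corrective action period: 48 calendar days after 2022/10/08 is 2022/11/25.
The date termination becomes effective: 2022/11/25 + 65 days = 2023/01/29.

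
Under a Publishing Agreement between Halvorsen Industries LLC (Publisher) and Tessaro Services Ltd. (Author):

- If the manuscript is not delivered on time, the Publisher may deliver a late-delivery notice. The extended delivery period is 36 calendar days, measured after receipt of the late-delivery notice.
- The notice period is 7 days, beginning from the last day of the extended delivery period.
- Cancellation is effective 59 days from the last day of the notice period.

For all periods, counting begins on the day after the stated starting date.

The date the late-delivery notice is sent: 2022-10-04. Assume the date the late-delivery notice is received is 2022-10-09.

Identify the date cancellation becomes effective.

The last day of the extended delivery period: 36 calendar days after 2022-10-09 is 2022-11-14.
The last day of the notice period: 2022-11-14 + 7 days = 2022-11-21.
Adding 59 calendar days to 2022-11-21 gives 2023-01-19, which is the date cancellation becomes effective.

2023-01-19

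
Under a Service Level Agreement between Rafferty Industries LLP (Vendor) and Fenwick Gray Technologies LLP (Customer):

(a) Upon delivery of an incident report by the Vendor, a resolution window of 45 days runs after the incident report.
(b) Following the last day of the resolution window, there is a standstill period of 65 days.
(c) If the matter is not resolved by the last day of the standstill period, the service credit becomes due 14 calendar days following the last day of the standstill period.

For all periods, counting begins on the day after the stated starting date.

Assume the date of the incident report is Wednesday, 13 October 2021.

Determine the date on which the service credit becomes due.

14 February 2022

The last day of the resolution window: 45 calendar days after 13 October 2021 is 27 November 2021.
The last day of the standstill period: 65 calendar days after 27 November 2021 is 31 January 2022.
Adding 14 calendar days to 31 January 2022 gives 14 February 2022, which is the date on which the service credit becomes due.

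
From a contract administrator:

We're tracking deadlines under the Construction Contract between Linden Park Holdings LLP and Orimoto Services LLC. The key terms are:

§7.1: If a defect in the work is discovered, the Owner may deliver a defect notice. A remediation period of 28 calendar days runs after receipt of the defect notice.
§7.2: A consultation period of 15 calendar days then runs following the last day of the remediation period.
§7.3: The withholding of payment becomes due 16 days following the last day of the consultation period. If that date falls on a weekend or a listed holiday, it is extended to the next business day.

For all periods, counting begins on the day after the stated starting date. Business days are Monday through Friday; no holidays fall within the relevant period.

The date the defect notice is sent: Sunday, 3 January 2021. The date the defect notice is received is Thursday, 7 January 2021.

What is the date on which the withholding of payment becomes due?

8 March 2021

Adding 28 calendar days to 7 January 2021 gives 4 February 2021, which is the last day of the remediation period.
The last day of the consultation period: 4 February 2021 + 15 days = 19 February 2021.
The date on which the withholding of payment becomes due: 16 calendar days after 19 February 2021 is 7 March 2021. That falls on a Sunday, so it rolls to the next business day, Monday, 8 March 2021.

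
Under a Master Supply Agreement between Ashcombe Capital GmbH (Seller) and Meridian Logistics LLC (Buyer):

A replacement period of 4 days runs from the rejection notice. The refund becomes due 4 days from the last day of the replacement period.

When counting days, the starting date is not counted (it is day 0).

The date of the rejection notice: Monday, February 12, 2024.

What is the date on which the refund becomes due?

Adding 4 calendar days to February 12, 2024 gives February 16, 2024, which is the last day of the replacement period.
The date on which the refund becomes due: 4 calendar days after February 16, 2024 is February 20, 2024.

February 20, 2024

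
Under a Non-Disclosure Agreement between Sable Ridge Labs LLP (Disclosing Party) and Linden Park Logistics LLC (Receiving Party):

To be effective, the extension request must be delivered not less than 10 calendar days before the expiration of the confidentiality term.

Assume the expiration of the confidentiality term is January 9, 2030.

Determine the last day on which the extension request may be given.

January 9, 2030 minus 10 days is December 30, 2029.

December 30, 2029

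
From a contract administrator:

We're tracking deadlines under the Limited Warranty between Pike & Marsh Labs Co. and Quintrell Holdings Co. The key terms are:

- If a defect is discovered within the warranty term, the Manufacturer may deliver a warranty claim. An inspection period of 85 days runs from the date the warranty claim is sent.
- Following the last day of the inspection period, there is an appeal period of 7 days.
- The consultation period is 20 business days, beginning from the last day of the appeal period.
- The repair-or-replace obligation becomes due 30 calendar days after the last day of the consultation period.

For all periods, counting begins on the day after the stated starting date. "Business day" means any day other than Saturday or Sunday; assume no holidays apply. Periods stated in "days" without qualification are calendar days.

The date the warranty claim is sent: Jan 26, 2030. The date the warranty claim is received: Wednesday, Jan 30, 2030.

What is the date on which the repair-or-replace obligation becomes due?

Adding 85 calendar days to Jan 26, 2030 gives Apr 21, 2030, which is the last day of the inspection period.
Adding 7 calendar days to Apr 21, 2030 gives Apr 28, 2030, which is the last day of the appeal period.
The last day of the consultation period: counting 20 business days from Sunday, Apr 28, 2030 (Apr 29, Apr 30, May 1, May 2, …, May 22, May 23, May 24, skipping weekends) reaches Friday, May 24, 2030.
The date on which the repair-or-replace obligation becomes due: May 24, 2030 + 30 days = Jun 23, 2030.

Jun 23, 2030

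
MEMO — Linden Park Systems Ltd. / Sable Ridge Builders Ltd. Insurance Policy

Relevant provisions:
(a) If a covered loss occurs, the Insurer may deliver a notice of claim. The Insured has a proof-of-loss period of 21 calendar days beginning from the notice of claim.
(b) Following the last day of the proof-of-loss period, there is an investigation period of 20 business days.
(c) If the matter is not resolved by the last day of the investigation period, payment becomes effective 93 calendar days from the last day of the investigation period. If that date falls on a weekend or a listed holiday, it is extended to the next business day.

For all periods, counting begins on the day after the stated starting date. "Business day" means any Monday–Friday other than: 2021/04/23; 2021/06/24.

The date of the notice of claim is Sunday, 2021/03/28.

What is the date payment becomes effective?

The last day of the proof-of-loss period: 21 calendar days after 2021/03/28 is 2021/04/18.
The last day of the investigation period: 20 business days after Sunday, 2021/04/18, skipping weekends and the listed holiday on Apr 23 — Apr 19, Apr 20, Apr 21, Apr 22, …, May 13, May 14, May 17 — lands on Monday, 2021/05/17.
Adding 93 calendar days to 2021/05/17 gives 2021/08/18, which is the date payment becomes effective. 2021/08/18 is a Wednesday and is not a listed holiday, so no roll-forward applies.

2021/08/18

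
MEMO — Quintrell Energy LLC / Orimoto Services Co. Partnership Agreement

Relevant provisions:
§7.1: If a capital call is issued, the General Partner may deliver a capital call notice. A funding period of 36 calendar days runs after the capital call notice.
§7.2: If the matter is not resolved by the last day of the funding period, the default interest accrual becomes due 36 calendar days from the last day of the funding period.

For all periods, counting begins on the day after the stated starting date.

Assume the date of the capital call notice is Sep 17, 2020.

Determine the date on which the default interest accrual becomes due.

The last day of the funding period: 36 calendar days after Sep 17, 2020 is Oct 23, 2020.
The date on which the default interest accrual becomes due: 36 calendar days after Oct 23, 2020 is Nov 28, 2020.

Nov 28, 2020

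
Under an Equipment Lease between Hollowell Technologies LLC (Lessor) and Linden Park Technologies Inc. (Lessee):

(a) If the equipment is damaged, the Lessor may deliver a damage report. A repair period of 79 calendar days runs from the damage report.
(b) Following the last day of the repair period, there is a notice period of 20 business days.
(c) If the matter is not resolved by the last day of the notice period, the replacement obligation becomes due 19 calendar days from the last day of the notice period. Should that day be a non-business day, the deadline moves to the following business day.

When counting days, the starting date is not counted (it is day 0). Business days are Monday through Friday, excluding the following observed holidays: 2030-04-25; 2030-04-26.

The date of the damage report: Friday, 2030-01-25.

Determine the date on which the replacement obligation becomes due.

The last day of the repair period: 79 calendar days after 2030-01-25 is 2030-04-14.
The last day of the notice period: 20 business days after Sunday, 2030-04-14, skipping weekends and the listed holidays on Apr 25, Apr 26 — Apr 15, Apr 16, Apr 17, Apr 18, …, May 10, May 13, May 14 — lands on Tuesday, 2030-05-14.
The date on which the replacement obligation becomes due: 2030-05-14 + 19 days = 2030-06-02. That falls on a Sunday, so it rolls to the next business day, Monday, 2030-06-03.

2030-06-03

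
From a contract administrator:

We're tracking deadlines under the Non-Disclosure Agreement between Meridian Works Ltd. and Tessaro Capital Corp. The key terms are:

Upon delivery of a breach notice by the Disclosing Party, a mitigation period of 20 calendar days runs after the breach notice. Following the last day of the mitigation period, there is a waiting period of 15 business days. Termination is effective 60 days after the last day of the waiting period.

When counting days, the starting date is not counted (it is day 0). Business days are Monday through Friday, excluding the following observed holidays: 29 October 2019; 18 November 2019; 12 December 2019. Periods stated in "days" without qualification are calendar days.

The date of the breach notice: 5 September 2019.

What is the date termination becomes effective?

The last day of the mitigation period: 20 calendar days after 5 September 2019 is 25 September 2019.
From Wednesday, 25 September 2019, 15 business days (Sep 26, Sep 27, Sep 30, Oct 1, …, Oct 14, Oct 15, Oct 16, skipping weekends) brings us to Wednesday, 16 October 2019, which is the last day of the waiting period.
Adding 60 calendar days to 16 October 2019 gives 15 December 2019, which is the date termination becomes effective.

15 December 2019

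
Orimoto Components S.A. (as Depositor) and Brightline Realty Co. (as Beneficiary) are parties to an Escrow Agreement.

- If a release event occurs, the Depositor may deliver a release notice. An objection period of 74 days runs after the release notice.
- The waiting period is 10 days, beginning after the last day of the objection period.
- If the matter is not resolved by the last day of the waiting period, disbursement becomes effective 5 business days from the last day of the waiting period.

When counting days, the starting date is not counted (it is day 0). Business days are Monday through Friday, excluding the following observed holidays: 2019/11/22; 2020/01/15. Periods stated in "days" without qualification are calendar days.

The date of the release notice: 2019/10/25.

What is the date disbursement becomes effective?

The last day of the objection period: 74 calendar days after 2019/10/25 is 2020/01/07.
Adding 10 calendar days to 2020/01/07 gives 2020/01/17, which is the last day of the waiting period.
The date disbursement becomes effective: 5 business days after Friday, 2020/01/17, skipping weekends — Jan 20, Jan 21, Jan 22, Jan 23, Jan 24 — lands on Friday, 2020/01/24.

2020/01/24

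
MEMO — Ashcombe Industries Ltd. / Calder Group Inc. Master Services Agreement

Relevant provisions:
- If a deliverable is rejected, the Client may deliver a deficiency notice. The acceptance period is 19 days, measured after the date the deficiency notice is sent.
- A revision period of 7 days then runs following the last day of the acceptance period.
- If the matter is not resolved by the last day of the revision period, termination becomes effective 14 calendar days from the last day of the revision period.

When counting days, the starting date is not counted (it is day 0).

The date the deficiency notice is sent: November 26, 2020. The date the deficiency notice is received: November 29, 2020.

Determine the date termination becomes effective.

Adding 19 calendar days to November 26, 2020 gives December 15, 2020, which is the last day of the acceptance period.
The last day of the revision period: 7 calendar days after December 15, 2020 is December 22, 2020.
The date termination becomes effective: 14 calendar days after December 22, 2020 is January 5, 2021.

January 5, 2021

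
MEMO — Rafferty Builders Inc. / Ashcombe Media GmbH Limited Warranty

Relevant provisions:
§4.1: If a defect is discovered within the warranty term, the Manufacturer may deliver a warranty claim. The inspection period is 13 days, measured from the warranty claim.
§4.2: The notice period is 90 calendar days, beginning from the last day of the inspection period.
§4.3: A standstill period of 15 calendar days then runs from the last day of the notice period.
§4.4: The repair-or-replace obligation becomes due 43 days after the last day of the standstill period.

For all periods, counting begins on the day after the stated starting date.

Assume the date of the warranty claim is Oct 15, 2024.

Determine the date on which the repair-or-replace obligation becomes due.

Mar 25, 2025

The last day of the inspection period: 13 calendar days after Oct 15, 2024 is Oct 28, 2024.
Adding 90 calendar days to Oct 28, 2024 gives Jan 26, 2025, which is the last day of the notice period.
The last day of the standstill period: 15 calendar days after Jan 26, 2025 is Feb 10, 2025.
The date on which the repair-or-replace obligation becomes due: 43 calendar days after Feb 10, 2025 is Mar 25, 2025.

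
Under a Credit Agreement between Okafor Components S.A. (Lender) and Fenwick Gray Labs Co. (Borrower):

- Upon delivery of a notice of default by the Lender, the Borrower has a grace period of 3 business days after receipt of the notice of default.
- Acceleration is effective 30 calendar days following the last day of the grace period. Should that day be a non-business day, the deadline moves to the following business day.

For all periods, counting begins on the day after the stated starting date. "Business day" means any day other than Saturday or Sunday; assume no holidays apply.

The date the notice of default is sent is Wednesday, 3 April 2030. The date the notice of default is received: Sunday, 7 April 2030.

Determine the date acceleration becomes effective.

10 May 2030

From Sunday, 7 April 2030, 3 business days (Apr 8, Apr 9, Apr 10, skipping weekends) brings us to Wednesday, 10 April 2030, which is the last day of the grace period.
The date acceleration becomes effective: 10 April 2030 + 30 days = 10 May 2030. 10 May 2030 is a Friday, so no roll-forward applies.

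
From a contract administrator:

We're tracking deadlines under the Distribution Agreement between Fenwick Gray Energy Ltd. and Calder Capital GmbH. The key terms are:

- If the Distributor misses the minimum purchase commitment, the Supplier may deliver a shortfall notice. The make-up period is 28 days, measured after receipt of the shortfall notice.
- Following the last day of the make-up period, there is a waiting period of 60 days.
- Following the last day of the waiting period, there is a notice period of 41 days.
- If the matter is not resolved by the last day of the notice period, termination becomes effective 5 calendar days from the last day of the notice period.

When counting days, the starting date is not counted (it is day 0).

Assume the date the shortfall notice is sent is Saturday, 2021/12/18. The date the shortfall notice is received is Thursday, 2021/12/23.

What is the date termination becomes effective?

2022/05/06

Adding 28 calendar days to 2021/12/23 gives 2022/01/20, which is the last day of the make-up period.
The last day of the waiting period: 2022/01/20 + 60 days = 2022/03/21.
Adding 41 calendar days to 2022/03/21 gives 2022/05/01, which is the last day of the notice period.
The date termination becomes effective: 5 calendar days after 2022/05/01 is 2022/05/06.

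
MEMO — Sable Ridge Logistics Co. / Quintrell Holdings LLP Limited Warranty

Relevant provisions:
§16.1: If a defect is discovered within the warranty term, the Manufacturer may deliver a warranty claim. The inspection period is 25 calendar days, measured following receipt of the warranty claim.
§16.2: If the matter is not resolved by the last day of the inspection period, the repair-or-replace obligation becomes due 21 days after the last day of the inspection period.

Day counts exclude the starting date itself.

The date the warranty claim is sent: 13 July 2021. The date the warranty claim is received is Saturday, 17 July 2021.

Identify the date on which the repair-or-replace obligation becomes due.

1 September 2021

The last day of the inspection period: 25 calendar days after 17 July 2021 is 11 August 2021.
Adding 21 calendar days to 11 August 2021 gives 1 September 2021, which is the date on which the repair-or-replace obligation becomes due.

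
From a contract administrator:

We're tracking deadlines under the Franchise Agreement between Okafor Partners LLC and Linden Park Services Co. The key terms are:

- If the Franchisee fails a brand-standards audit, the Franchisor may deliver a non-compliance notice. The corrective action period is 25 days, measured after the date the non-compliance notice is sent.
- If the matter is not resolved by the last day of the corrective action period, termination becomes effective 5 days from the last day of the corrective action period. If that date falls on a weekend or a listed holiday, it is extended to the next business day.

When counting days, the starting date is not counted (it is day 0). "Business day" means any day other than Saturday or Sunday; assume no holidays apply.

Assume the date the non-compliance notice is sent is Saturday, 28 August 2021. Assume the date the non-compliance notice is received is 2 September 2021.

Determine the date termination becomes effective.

27 September 2021

The last day of the corrective action period: 28 August 2021 + 25 days = 22 September 2021.
The date termination becomes effective: 22 September 2021 + 5 days = 27 September 2021. 27 September 2021 is a Monday, so no roll-forward applies.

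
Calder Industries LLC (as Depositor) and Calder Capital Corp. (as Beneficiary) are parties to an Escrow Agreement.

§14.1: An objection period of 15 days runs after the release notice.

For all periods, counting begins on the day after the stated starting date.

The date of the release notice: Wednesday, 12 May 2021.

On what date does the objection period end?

27 May 2021

Adding 15 calendar days to 12 May 2021 gives 27 May 2021, which is the last day of the objection period.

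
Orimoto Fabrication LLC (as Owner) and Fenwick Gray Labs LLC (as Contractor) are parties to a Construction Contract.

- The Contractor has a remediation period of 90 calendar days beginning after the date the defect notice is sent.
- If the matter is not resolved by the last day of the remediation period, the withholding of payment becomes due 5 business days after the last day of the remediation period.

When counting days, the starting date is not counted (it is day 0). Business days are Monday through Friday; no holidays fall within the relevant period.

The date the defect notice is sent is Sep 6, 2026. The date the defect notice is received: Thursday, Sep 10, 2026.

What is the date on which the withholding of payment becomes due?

Dec 11, 2026

The last day of the remediation period: Sep 6, 2026 + 90 days = Dec 5, 2026.
From Saturday, Dec 5, 2026, 5 business days (Dec 7, Dec 8, Dec 9, Dec 10, Dec 11, skipping weekends) brings us to Friday, Dec 11, 2026, which is the date on which the withholding of payment becomes due.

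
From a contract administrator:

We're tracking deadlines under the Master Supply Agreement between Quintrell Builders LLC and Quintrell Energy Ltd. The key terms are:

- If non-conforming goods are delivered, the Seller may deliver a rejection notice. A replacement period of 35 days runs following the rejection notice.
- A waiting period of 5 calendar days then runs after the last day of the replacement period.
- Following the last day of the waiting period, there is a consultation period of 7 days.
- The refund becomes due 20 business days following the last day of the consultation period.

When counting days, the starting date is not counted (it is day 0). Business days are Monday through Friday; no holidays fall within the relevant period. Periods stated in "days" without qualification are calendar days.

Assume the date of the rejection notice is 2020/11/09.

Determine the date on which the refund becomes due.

2021/01/22

The last day of the replacement period: 35 calendar days after 2020/11/09 is 2020/12/14.
Adding 5 calendar days to 2020/12/14 gives 2020/12/19, which is the last day of the waiting period.
The last day of the consultation period: 7 calendar days after 2020/12/19 is 2020/12/26.
The date on which the refund becomes due: counting 20 business days from Saturday, 2020/12/26 (Dec 28, Dec 29, Dec 30, Dec 31, …, Jan 20, Jan 21, Jan 22, skipping weekends) reaches Friday, 2021/01/22.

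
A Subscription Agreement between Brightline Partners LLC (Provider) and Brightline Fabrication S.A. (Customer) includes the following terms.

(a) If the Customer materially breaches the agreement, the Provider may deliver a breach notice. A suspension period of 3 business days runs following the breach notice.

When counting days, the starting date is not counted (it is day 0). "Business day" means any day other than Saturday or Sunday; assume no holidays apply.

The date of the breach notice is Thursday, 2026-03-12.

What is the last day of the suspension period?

The last day of the suspension period: 3 business days after Thursday, 2026-03-12, skipping weekends — Mar 13, Mar 16, Mar 17 — lands on Tuesday, 2026-03-17.

2026-03-17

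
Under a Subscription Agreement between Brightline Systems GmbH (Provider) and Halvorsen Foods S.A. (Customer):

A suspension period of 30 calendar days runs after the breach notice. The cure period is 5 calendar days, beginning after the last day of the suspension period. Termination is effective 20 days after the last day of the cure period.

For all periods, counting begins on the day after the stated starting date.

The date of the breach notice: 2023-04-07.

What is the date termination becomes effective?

The last day of the suspension period: 30 calendar days after 2023-04-07 is 2023-05-07.
Adding 5 calendar days to 2023-05-07 gives 2023-05-12, which is the last day of the cure period.
The date termination becomes effective: 20 calendar days after 2023-05-12 is 2023-06-01.

2023-06-01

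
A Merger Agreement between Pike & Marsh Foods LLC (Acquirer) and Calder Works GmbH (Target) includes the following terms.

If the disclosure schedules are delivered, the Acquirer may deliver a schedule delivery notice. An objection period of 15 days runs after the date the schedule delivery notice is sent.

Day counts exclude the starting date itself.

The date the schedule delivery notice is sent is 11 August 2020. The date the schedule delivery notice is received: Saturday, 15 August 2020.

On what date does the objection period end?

The last day of the objection period: 11 August 2020 + 15 days = 26 August 2020.

26 August 2020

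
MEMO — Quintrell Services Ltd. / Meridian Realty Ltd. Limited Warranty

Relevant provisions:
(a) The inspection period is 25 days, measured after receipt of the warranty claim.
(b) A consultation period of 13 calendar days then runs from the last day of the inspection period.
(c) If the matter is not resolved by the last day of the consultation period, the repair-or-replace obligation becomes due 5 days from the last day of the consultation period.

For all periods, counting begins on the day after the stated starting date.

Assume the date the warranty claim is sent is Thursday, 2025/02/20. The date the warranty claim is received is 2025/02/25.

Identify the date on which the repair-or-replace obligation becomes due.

Adding 25 calendar days to 2025/02/25 gives 2025/03/22, which is the last day of the inspection period.
The last day of the consultation period: 2025/03/22 + 13 days = 2025/04/04.
The date on which the repair-or-replace obligation becomes due: 5 calendar days after 2025/04/04 is 2025/04/09.

2025/04/09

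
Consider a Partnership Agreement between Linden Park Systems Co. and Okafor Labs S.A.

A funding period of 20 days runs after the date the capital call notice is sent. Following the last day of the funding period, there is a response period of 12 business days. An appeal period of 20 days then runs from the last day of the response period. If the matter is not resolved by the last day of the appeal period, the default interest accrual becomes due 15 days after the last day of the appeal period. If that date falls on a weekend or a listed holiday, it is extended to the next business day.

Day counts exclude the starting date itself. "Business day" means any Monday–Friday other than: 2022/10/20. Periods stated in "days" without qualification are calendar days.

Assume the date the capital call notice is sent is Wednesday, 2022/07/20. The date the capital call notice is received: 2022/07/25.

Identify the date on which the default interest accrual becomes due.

2022/09/29

Adding 20 calendar days to 2022/07/20 gives 2022/08/09, which is the last day of the funding period.
The last day of the response period: counting 12 business days from Tuesday, 2022/08/09 (Aug 10, Aug 11, Aug 12, Aug 15, …, Aug 23, Aug 24, Aug 25, skipping weekends) reaches Thursday, 2022/08/25.
The last day of the appeal period: 2022/08/25 + 20 days = 2022/09/14.
The date on which the default interest accrual becomes due: 2022/09/14 + 15 days = 2022/09/29. 2022/09/29 is a Thursday and is not a listed holiday, so no roll-forward applies.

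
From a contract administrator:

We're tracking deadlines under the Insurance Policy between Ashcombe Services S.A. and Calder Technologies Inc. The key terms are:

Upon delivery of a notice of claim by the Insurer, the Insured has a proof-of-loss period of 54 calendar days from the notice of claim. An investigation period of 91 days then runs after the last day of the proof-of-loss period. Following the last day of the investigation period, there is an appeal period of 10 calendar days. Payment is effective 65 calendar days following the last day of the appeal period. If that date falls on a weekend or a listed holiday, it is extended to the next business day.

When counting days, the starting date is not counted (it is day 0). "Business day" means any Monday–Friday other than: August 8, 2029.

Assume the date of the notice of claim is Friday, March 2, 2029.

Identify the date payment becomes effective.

Adding 54 calendar days to March 2, 2029 gives April 25, 2029, which is the last day of the proof-of-loss period.
The last day of the investigation period: 91 calendar days after April 25, 2029 is July 25, 2029.
Adding 10 calendar days to July 25, 2029 gives August 4, 2029, which is the last day of the appeal period.
Adding 65 calendar days to August 4, 2029 gives October 8, 2029, which is the date payment becomes effective. October 8, 2029 is a Monday and is not a listed holiday, so no roll-forward applies.

October 8, 2029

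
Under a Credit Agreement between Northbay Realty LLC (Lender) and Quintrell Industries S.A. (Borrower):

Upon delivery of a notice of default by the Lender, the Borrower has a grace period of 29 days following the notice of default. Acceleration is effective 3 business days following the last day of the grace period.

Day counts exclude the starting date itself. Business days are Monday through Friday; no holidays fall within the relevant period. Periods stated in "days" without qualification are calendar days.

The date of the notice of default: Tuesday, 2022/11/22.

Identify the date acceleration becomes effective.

2022/12/26

The last day of the grace period: 2022/11/22 + 29 days = 2022/12/21.
The date acceleration becomes effective: counting 3 business days from Wednesday, 2022/12/21 (Dec 22, Dec 23, Dec 26, skipping weekends) reaches Monday, 2022/12/26.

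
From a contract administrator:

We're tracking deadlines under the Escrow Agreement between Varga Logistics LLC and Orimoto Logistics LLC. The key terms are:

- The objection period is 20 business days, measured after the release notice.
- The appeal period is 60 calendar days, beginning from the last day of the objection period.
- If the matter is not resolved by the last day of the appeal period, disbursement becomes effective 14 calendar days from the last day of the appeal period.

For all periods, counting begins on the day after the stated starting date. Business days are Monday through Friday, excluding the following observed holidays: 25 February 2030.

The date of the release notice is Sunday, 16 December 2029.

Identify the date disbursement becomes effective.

From Sunday, 16 December 2029, 20 business days (Dec 17, Dec 18, Dec 19, Dec 20, …, Jan 9, Jan 10, Jan 11, skipping weekends) brings us to Friday, 11 January 2030, which is the last day of the objection period.
The last day of the appeal period: 60 calendar days after 11 January 2030 is 12 March 2030.
The date disbursement becomes effective: 14 calendar days after 12 March 2030 is 26 March 2030.

26 March 2030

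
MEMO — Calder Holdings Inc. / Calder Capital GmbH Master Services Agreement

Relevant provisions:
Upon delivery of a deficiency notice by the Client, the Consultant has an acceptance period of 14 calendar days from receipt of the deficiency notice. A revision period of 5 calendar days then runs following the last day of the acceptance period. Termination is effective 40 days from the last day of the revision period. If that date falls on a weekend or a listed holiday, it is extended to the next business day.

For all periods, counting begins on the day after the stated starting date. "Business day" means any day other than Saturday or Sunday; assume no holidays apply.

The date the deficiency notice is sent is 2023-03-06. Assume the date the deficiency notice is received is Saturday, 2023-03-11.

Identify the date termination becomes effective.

2023-05-09

The last day of the acceptance period: 14 calendar days after 2023-03-11 is 2023-03-25.
The last day of the revision period: 2023-03-25 + 5 days = 2023-03-30.
The date termination becomes effective: 40 calendar days after 2023-03-30 is 2023-05-09. 2023-05-09 is a Tuesday, so no roll-forward applies.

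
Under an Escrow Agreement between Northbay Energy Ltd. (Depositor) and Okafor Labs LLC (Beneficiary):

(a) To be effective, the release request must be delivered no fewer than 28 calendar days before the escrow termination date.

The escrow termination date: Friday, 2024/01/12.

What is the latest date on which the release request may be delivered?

2023/12/15

2024/01/12 minus 28 days is 2023/12/15.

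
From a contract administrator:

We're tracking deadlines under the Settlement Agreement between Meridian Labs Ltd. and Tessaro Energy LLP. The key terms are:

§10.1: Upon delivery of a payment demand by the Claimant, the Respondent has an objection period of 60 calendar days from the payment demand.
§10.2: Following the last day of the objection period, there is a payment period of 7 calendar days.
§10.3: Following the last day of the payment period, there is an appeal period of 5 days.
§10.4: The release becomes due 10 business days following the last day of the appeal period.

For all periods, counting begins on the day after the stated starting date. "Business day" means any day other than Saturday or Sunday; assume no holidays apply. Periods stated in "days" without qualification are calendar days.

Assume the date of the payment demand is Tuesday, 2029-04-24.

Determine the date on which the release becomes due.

The last day of the objection period: 60 calendar days after 2029-04-24 is 2029-06-23.
The last day of the payment period: 2029-06-23 + 7 days = 2029-06-30.
Adding 5 calendar days to 2029-06-30 gives 2029-07-05, which is the last day of the appeal period.
The date on which the release becomes due: counting 10 business days from Thursday, 2029-07-05 (Jul 6, Jul 9, Jul 10, Jul 11, Jul 12, Jul 13, Jul 16, Jul 17, Jul 18, Jul 19, skipping weekends) reaches Thursday, 2029-07-19.

2029-07-19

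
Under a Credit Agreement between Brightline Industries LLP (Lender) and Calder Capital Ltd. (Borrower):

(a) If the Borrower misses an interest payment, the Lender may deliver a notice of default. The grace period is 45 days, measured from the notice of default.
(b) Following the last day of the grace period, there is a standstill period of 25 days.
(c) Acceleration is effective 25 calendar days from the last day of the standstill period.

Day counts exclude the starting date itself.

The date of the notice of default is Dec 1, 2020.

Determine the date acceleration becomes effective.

Mar 6, 2021

Adding 45 calendar days to Dec 1, 2020 gives Jan 15, 2021, which is the last day of the grace period.
The last day of the standstill period: 25 calendar days after Jan 15, 2021 is Feb 9, 2021.
Adding 25 calendar days to Feb 9, 2021 gives Mar 6, 2021, which is the date acceleration becomes effective.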